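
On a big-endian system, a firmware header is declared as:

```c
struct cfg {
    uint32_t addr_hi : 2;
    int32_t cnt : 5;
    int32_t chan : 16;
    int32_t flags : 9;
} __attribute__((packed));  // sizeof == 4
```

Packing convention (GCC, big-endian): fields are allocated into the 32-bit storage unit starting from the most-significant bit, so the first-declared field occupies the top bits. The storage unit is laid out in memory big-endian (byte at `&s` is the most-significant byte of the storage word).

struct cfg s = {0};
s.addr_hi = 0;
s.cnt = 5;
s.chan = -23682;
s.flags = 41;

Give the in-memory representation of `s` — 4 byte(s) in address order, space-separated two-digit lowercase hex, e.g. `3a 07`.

0b 46 fc 29

addr_hi (2b) val=0 bits=0x0 at bit 30: 0x00000000
cnt (5b) val=5 bits=0x5 at bit 25: 0x0a000000
chan (16b) val=-23682 bits=0xa37e at bit 9: 0x0b46fc00
flags (9b) val=41 bits=0x29 at bit 0: 0x0b46fc29
word = 0x0b46fc29 → big-endian bytes:
  [0]=0x0b  [1]=0x46  [2]=0xfc  [3]=0x29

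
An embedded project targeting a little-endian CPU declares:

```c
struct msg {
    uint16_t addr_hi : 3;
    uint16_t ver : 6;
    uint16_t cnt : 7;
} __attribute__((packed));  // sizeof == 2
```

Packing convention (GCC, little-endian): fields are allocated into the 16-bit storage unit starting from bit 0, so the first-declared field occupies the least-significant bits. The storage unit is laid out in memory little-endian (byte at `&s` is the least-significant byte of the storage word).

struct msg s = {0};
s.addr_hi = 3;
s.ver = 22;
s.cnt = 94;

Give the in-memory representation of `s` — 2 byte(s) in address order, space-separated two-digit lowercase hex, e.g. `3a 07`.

b3 bc

addr_hi:3 = 3 → 0x3 << 0 → word 0x0003
ver:6 = 22 → 0x16 << 3 → word 0x00b3
cnt:7 = 94 → 0x5e << 9 → word 0xbcb3
word = 0xbcb3 → little-endian bytes:
  [0]=0xb3  [1]=0xbc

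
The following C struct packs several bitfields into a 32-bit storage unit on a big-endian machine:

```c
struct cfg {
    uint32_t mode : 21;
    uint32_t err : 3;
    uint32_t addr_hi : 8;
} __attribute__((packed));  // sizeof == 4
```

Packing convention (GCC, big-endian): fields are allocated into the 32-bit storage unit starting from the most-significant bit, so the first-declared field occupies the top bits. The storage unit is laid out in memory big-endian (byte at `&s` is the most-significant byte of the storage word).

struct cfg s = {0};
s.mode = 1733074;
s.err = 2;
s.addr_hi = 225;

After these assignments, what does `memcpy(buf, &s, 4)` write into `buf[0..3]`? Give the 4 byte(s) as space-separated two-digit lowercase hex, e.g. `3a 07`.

mode (21b) val=1733074 bits=0x1a71d2 at bit 11: 0xd38e9000
err (3b) val=2 bits=0x2 at bit 8: 0xd38e9200
addr_hi (8b) val=225 bits=0xe1 at bit 0: 0xd38e92e1
word = 0xd38e92e1 → big-endian bytes:
  [0]=0xd3  [1]=0x8e  [2]=0x92  [3]=0xe1

d3 8e 92 e1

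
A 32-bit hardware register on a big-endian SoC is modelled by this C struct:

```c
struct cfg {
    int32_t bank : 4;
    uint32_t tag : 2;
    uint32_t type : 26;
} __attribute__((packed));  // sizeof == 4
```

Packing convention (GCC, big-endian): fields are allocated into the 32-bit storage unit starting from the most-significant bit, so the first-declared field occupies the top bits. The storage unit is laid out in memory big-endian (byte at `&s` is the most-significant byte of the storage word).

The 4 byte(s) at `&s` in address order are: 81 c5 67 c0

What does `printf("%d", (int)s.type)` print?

29714368

[0]=0x81 [1]=0xc5 [2]=0x67 [3]=0xc0 (big-endian) → word 0x81c567c0
bank [28+:4] = (word>>28) & 0xf = 8
tag [26+:2] = (word>>26) & 0x3 = 0
type [0+:26] = (word>>0) & 0x3ffffff = 29714368  ←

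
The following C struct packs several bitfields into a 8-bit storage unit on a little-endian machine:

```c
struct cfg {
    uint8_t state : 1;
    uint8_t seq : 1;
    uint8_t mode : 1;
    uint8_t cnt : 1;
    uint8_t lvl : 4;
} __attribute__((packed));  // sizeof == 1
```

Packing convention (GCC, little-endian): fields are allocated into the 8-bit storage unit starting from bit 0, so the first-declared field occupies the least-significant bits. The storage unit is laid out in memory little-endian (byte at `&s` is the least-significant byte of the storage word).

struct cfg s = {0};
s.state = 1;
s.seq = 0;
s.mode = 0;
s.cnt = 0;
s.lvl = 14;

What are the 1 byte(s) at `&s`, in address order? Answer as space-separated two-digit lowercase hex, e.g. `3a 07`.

e1

[0+:1] state=1 & 0x1 = 0x1; word=0x01
[1+:1] seq=0 & 0x1 = 0x0; word=0x01
[2+:1] mode=0 & 0x1 = 0x0; word=0x01
[3+:1] cnt=0 & 0x1 = 0x0; word=0x01
[4+:4] lvl=14 & 0xf = 0xe; word=0xe1
word = 0xe1 → little-endian bytes:
  [0]=0xe1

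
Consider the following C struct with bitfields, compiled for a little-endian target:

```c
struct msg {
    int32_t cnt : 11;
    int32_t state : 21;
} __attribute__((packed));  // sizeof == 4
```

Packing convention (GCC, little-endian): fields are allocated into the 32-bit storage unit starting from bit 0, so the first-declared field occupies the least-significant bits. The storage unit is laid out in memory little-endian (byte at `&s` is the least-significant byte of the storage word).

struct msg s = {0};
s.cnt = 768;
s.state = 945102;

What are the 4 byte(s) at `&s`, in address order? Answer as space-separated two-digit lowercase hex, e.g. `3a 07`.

[0+:11] cnt=768 & 0x7ff = 0x300; word=0x00000300
[11+:21] state=945102 & 0x1fffff = 0xe6bce; word=0x735e7300
word = 0x735e7300 → little-endian bytes:
  [0]=0x00  [1]=0x73  [2]=0x5e  [3]=0x73

00 73 5e 73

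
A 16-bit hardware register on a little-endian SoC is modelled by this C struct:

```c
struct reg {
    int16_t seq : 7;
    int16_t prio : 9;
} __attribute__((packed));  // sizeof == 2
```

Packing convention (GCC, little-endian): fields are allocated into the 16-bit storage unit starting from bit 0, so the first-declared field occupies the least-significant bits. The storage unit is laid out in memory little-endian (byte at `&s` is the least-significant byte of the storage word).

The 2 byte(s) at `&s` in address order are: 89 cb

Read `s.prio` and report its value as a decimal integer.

-105

[0]=0x89 [1]=0xcb (little-endian) → word 0xcb89
seq [0+:7] = (word>>0) & 0x7f = 9
prio [7+:9] = (word>>7) & 0x1ff = 407  ←
prio signed 9b, MSB=1: 407 - 512 = -105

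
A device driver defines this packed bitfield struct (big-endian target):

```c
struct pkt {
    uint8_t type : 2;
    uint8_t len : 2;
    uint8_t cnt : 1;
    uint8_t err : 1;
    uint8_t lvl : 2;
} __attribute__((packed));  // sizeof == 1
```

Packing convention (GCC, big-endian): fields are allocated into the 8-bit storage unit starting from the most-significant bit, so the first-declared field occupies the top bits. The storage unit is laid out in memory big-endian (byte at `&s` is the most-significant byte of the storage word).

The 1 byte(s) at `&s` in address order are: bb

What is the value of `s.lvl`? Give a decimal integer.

3

[0]=0xbb (big-endian) → word 0xbb
type [6+:2] = (word>>6) & 0x3 = 2
len [4+:2] = (word>>4) & 0x3 = 3
cnt [3+:1] = (word>>3) & 0x1 = 1
err [2+:1] = (word>>2) & 0x1 = 0
lvl [0+:2] = (word>>0) & 0x3 = 3  ←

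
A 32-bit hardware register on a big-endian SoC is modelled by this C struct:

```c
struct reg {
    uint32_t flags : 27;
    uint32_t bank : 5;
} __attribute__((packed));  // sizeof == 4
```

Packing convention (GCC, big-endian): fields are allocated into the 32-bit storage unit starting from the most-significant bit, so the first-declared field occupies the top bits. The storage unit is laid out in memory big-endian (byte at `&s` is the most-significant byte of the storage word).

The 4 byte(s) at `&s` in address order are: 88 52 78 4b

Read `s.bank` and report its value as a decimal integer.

11

[0]=0x88 [1]=0x52 [2]=0x78 [3]=0x4b (big-endian) → word 0x8852784b
flags [5+:27] = (word>>5) & 0x7ffffff = 71472066
bank [0+:5] = (word>>0) & 0x1f = 11  ←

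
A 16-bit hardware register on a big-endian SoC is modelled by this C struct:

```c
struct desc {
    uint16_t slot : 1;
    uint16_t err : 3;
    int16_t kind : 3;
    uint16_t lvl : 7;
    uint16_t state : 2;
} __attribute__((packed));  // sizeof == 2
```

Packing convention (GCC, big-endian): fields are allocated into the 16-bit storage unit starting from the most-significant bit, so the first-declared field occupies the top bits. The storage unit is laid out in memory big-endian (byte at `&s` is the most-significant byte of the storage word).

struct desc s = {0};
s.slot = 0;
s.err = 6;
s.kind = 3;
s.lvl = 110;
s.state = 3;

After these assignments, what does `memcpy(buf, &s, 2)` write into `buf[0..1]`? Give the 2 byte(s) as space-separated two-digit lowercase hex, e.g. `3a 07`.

slot (1b) val=0 bits=0x0 at bit 15: 0x0000
err (3b) val=6 bits=0x6 at bit 12: 0x6000
kind (3b) val=3 bits=0x3 at bit 9: 0x6600
lvl (7b) val=110 bits=0x6e at bit 2: 0x67b8
state (2b) val=3 bits=0x3 at bit 0: 0x67bb
word = 0x67bb → big-endian bytes:
  [0]=0x67  [1]=0xbb

67 bb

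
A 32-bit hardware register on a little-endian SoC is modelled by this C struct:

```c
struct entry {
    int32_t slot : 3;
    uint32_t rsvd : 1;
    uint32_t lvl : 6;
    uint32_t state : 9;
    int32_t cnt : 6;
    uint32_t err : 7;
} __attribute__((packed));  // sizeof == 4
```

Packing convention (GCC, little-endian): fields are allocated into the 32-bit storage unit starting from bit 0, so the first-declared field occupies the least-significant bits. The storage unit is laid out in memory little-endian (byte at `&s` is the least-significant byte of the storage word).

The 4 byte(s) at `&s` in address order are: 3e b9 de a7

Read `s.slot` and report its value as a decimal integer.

[0]=0x3e [1]=0xb9 [2]=0xde [3]=0xa7 (little-endian) → word 0xa7deb93e
slot [0+:3] = (word>>0) & 0x7 = 6  ←
rsvd [3+:1] = (word>>3) & 0x1 = 1
lvl [4+:6] = (word>>4) & 0x3f = 19
state [10+:9] = (word>>10) & 0x1ff = 430
cnt [19+:6] = (word>>19) & 0x3f = 59
err [25+:7] = (word>>25) & 0x7f = 83
slot signed 3b, MSB=1: 6 - 8 = -2

-2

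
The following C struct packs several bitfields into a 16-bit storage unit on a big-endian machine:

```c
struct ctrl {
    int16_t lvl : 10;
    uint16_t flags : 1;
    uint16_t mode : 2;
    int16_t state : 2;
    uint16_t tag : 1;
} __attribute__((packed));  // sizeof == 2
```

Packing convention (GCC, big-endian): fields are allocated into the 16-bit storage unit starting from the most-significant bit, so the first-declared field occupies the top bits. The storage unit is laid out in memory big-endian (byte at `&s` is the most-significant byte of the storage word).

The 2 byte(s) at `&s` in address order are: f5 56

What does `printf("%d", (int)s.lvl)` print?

-43

[0]=0xf5 [1]=0x56 (big-endian) → word 0xf556
lvl [6+:10] = (word>>6) & 0x3ff = 981  ←
flags [5+:1] = (word>>5) & 0x1 = 0
mode [3+:2] = (word>>3) & 0x3 = 2
state [1+:2] = (word>>1) & 0x3 = 3
tag [0+:1] = (word>>0) & 0x1 = 0
lvl signed 10b, MSB=1: 981 - 1024 = -43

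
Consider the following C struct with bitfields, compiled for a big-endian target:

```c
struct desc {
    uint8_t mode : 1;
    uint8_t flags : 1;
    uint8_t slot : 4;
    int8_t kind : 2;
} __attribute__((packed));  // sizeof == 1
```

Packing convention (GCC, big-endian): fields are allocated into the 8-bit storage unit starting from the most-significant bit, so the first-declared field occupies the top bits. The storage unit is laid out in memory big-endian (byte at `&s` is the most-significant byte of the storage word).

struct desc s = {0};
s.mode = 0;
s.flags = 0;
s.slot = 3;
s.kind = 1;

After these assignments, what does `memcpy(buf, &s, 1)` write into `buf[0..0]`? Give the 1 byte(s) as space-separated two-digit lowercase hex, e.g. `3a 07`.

0d

mode:1 = 0 → 0x0 << 7 → word 0x00
flags:1 = 0 → 0x0 << 6 → word 0x00
slot:4 = 3 → 0x3 << 2 → word 0x0c
kind:2 = 1 → 0x1 << 0 → word 0x0d
word = 0x0d → big-endian bytes:
  [0]=0x0d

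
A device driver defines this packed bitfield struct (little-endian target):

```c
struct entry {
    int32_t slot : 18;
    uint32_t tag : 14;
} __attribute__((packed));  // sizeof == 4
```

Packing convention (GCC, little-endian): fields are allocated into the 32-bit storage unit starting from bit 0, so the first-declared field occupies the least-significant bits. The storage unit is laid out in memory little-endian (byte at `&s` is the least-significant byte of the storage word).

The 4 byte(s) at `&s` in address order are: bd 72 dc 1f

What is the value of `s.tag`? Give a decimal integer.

2039

[0]=0xbd [1]=0x72 [2]=0xdc [3]=0x1f (little-endian) → word 0x1fdc72bd
slot [0+:18] = (word>>0) & 0x3ffff = 29373
tag [18+:14] = (word>>18) & 0x3fff = 2039  ←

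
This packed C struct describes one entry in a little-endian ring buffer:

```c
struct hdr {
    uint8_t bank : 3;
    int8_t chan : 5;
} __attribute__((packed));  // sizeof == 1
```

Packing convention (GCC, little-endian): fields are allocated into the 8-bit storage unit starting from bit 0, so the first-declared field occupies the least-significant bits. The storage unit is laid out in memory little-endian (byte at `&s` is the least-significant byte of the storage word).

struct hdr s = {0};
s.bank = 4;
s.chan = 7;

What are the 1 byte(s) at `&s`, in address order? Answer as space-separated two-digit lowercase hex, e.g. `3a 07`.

bank (3b) val=4 bits=0x4 at bit 0: 0x04
chan (5b) val=7 bits=0x7 at bit 3: 0x3c
word = 0x3c → little-endian bytes:
  [0]=0x3c

3c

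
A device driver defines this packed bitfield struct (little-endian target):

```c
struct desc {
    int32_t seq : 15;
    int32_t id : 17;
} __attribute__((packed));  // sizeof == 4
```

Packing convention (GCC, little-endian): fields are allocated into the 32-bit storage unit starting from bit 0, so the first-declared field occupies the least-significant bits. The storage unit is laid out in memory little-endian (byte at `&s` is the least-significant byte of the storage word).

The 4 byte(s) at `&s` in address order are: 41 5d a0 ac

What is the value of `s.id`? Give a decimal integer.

[0]=0x41 [1]=0x5d [2]=0xa0 [3]=0xac (little-endian) → word 0xaca05d41
seq [0+:15] = (word>>0) & 0x7fff = 23873
id [15+:17] = (word>>15) & 0x1ffff = 88384  ←
id signed 17b, MSB=1: 88384 - 131072 = -42688

-42688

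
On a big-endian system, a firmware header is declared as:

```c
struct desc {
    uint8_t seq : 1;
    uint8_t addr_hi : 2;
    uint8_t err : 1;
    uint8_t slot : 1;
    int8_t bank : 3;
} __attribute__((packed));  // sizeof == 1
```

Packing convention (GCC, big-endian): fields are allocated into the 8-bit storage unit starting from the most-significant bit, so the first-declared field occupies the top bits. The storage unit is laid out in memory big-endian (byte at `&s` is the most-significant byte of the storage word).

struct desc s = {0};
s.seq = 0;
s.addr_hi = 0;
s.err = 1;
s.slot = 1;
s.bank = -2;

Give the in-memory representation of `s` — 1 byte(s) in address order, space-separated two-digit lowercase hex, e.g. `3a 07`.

1e

seq (1b) val=0 bits=0x0 at bit 7: 0x00
addr_hi (2b) val=0 bits=0x0 at bit 5: 0x00
err (1b) val=1 bits=0x1 at bit 4: 0x10
slot (1b) val=1 bits=0x1 at bit 3: 0x18
bank (3b) val=-2 bits=0x6 at bit 0: 0x1e
word = 0x1e → big-endian bytes:
  [0]=0x1e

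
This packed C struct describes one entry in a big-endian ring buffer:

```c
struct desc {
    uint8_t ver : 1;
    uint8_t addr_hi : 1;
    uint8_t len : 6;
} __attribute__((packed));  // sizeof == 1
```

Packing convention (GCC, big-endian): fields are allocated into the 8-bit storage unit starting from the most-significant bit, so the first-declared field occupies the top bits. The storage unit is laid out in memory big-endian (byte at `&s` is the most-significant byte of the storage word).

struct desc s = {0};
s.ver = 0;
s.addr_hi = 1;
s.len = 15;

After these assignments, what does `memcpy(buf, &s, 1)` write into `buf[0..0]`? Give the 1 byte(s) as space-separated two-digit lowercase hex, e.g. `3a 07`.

ver (1b) val=0 bits=0x0 at bit 7: 0x00
addr_hi (1b) val=1 bits=0x1 at bit 6: 0x40
len (6b) val=15 bits=0xf at bit 0: 0x4f
word = 0x4f → big-endian bytes:
  [0]=0x4f

4f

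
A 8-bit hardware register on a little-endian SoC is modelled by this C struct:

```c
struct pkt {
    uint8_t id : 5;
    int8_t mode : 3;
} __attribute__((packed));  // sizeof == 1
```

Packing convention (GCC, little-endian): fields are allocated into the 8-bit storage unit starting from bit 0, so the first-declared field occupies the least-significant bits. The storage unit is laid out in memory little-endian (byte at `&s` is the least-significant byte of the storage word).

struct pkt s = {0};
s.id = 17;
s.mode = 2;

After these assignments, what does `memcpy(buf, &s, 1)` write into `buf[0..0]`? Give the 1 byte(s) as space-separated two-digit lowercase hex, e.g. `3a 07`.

id:5 = 17 → 0x11 << 0 → word 0x11
mode:3 = 2 → 0x2 << 5 → word 0x51
word = 0x51 → little-endian bytes:
  [0]=0x51

51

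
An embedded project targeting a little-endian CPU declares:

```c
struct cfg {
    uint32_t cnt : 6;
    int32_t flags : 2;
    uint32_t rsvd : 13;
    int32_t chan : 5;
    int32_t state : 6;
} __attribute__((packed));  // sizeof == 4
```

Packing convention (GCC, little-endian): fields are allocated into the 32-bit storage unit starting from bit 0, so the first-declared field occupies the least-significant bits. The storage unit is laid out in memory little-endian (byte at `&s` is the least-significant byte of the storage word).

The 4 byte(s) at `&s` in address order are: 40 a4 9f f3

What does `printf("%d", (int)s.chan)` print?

[0]=0x40 [1]=0xa4 [2]=0x9f [3]=0xf3 (little-endian) → word 0xf39fa440
cnt [0+:6] = (word>>0) & 0x3f = 0
flags [6+:2] = (word>>6) & 0x3 = 1
rsvd [8+:13] = (word>>8) & 0x1fff = 8100
chan [21+:5] = (word>>21) & 0x1f = 28  ←
state [26+:6] = (word>>26) & 0x3f = 60
chan signed 5b, MSB=1: 28 - 32 = -4

-4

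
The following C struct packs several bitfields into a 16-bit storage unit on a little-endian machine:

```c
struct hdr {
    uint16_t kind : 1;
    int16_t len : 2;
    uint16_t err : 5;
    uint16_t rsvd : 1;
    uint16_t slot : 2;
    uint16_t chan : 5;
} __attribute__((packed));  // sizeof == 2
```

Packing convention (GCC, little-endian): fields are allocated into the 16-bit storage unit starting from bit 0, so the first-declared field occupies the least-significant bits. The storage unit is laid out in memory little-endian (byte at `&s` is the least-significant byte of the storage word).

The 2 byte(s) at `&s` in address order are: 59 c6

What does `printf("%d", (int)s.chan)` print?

24

[0]=0x59 [1]=0xc6 (little-endian) → word 0xc659
kind [0+:1] = (word>>0) & 0x1 = 1
len [1+:2] = (word>>1) & 0x3 = 0
err [3+:5] = (word>>3) & 0x1f = 11
rsvd [8+:1] = (word>>8) & 0x1 = 0
slot [9+:2] = (word>>9) & 0x3 = 3
chan [11+:5] = (word>>11) & 0x1f = 24  ←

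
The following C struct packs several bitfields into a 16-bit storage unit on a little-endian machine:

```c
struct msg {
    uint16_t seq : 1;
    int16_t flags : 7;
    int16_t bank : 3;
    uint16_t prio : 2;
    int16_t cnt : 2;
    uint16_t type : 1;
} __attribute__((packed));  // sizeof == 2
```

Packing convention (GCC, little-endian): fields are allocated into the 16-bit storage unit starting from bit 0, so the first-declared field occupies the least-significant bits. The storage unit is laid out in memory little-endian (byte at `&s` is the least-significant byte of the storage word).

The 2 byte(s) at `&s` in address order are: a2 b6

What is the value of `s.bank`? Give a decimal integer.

-2

[0]=0xa2 [1]=0xb6 (little-endian) → word 0xb6a2
seq:1 @ bit 0 → (0xb6a2>>0)&0x1 = 0x0
flags:7 @ bit 1 → (0xb6a2>>1)&0x7f = 0x51
bank:3 @ bit 8 → (0xb6a2>>8)&0x7 = 0x6  ←
prio:2 @ bit 11 → (0xb6a2>>11)&0x3 = 0x2
cnt:2 @ bit 13 → (0xb6a2>>13)&0x3 = 0x1
type:1 @ bit 15 → (0xb6a2>>15)&0x1 = 0x1
bank signed 3b, MSB=1: 6 - 8 = -2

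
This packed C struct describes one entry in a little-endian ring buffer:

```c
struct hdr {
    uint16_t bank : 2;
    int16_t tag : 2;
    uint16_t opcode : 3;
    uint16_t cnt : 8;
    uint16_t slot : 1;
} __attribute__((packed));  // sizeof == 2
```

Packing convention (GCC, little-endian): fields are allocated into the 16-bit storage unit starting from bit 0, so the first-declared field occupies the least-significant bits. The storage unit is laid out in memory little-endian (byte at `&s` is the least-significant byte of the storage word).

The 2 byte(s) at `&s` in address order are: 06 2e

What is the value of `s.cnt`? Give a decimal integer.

92

[0]=0x06 [1]=0x2e (little-endian) → word 0x2e06
bank [0+:2] = (word>>0) & 0x3 = 2
tag [2+:2] = (word>>2) & 0x3 = 1
opcode [4+:3] = (word>>4) & 0x7 = 0
cnt [7+:8] = (word>>7) & 0xff = 92  ←
slot [15+:1] = (word>>15) & 0x1 = 0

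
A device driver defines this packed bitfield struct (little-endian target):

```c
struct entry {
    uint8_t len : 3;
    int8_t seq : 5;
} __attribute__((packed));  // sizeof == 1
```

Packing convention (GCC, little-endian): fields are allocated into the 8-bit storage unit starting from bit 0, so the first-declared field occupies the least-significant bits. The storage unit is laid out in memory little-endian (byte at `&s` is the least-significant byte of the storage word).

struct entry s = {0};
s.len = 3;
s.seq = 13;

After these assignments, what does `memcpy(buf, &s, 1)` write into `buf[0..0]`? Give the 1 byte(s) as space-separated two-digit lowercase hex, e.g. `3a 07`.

6b

len:3 = 3 → 0x3 << 0 → word 0x03
seq:5 = 13 → 0xd << 3 → word 0x6b
word = 0x6b → little-endian bytes:
  [0]=0x6b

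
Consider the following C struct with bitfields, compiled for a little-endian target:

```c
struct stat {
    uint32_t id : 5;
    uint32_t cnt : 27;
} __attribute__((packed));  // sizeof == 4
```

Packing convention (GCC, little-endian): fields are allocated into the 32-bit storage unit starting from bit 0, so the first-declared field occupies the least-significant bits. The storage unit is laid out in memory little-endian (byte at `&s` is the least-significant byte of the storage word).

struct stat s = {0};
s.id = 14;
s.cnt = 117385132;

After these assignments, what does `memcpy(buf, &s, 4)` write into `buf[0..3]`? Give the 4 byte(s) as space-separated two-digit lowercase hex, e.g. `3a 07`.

8e f5 e4 df

[0+:5] id=14 & 0x1f = 0xe; word=0x0000000e
[5+:27] cnt=117385132 & 0x7ffffff = 0x6ff27ac; word=0xdfe4f58e
word = 0xdfe4f58e → little-endian bytes:
  [0]=0x8e  [1]=0xf5  [2]=0xe4  [3]=0xdf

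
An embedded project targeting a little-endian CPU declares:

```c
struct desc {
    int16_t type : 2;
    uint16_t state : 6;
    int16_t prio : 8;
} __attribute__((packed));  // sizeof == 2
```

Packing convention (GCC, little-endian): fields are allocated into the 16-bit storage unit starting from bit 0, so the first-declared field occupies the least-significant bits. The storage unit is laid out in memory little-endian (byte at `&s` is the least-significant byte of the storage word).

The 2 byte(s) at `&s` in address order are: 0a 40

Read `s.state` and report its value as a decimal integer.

[0]=0x0a [1]=0x40 (little-endian) → word 0x400a
type:2 @ bit 0 → (0x400a>>0)&0x3 = 0x2
state:6 @ bit 2 → (0x400a>>2)&0x3f = 0x2  ←
prio:8 @ bit 8 → (0x400a>>8)&0xff = 0x40

2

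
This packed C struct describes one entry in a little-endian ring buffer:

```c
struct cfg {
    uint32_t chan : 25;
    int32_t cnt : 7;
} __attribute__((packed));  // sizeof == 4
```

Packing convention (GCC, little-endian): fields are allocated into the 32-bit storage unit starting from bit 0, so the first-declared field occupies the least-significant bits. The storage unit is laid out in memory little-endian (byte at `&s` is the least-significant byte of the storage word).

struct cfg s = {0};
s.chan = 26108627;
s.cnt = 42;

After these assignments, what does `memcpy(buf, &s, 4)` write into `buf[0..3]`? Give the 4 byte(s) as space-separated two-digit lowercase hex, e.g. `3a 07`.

d3 62 8e 55

chan (25b) val=26108627 bits=0x18e62d3 at bit 0: 0x018e62d3
cnt (7b) val=42 bits=0x2a at bit 25: 0x558e62d3
word = 0x558e62d3 → little-endian bytes:
  [0]=0xd3  [1]=0x62  [2]=0x8e  [3]=0x55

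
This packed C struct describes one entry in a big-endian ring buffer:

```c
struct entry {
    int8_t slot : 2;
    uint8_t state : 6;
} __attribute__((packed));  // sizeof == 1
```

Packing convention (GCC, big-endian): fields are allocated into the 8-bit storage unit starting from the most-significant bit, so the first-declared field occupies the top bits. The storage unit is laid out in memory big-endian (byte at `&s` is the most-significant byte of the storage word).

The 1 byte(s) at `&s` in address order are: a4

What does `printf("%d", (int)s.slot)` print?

[0]=0xa4 (big-endian) → word 0xa4
slot [6+:2] = (word>>6) & 0x3 = 2  ←
state [0+:6] = (word>>0) & 0x3f = 36
slot signed 2b, MSB=1: 2 - 4 = -2

-2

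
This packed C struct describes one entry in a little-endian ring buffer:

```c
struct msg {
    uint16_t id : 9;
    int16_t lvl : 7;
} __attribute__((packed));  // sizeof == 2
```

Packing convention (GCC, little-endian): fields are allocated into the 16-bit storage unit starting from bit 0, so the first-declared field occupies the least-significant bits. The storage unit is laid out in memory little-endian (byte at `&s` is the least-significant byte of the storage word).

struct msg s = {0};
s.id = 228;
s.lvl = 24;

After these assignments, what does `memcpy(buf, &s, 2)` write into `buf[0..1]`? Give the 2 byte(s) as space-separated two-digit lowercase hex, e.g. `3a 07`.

e4 30

id:9 = 228 → 0xe4 << 0 → word 0x00e4
lvl:7 = 24 → 0x18 << 9 → word 0x30e4
word = 0x30e4 → little-endian bytes:
  [0]=0xe4  [1]=0x30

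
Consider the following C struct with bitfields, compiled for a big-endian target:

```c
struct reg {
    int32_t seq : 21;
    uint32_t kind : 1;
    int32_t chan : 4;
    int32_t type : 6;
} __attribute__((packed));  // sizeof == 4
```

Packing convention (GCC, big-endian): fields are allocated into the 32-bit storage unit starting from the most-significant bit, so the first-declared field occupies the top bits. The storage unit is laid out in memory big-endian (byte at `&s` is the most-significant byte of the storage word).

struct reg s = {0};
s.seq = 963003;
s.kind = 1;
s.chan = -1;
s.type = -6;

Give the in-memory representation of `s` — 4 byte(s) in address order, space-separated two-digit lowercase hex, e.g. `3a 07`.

75 8d df fa

seq:21 = 963003 → 0xeb1bb << 11 → word 0x758dd800
kind:1 = 1 → 0x1 << 10 → word 0x758ddc00
chan:4 = -1 → 0xf << 6 → word 0x758ddfc0
type:6 = -6 → 0x3a << 0 → word 0x758ddffa
word = 0x758ddffa → big-endian bytes:
  [0]=0x75  [1]=0x8d  [2]=0xdf  [3]=0xfa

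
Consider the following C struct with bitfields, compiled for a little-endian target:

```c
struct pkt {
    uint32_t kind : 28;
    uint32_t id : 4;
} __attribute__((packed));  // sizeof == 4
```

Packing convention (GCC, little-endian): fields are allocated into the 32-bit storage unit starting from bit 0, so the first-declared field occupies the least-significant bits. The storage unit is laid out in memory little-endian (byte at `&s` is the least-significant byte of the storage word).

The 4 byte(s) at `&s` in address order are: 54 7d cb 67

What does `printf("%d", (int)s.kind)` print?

[0]=0x54 [1]=0x7d [2]=0xcb [3]=0x67 (little-endian) → word 0x67cb7d54
kind [0+:28] = (word>>0) & 0xfffffff = 130776404  ←
id [28+:4] = (word>>28) & 0xf = 6

130776404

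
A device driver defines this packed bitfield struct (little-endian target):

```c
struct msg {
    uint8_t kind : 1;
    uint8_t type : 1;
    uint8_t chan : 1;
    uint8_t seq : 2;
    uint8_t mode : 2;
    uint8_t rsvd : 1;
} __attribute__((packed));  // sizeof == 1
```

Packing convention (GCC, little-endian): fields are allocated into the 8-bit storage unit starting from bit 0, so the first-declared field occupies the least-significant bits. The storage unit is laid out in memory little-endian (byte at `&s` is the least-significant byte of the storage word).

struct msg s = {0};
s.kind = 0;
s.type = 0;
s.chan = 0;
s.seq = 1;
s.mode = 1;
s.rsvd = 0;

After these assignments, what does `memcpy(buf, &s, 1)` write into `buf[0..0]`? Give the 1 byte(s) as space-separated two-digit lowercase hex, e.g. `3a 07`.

28

[0+:1] kind=0 & 0x1 = 0x0; word=0x00
[1+:1] type=0 & 0x1 = 0x0; word=0x00
[2+:1] chan=0 & 0x1 = 0x0; word=0x00
[3+:2] seq=1 & 0x3 = 0x1; word=0x08
[5+:2] mode=1 & 0x3 = 0x1; word=0x28
[7+:1] rsvd=0 & 0x1 = 0x0; word=0x28
word = 0x28 → little-endian bytes:
  [0]=0x28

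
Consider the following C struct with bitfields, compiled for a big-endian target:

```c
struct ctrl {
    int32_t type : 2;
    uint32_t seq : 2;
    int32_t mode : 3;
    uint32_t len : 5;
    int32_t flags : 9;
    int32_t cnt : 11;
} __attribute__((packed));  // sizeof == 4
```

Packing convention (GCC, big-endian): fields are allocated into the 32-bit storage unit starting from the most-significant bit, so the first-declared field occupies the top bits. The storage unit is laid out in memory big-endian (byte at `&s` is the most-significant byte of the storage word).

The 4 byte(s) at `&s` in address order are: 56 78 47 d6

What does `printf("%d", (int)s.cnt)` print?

[0]=0x56 [1]=0x78 [2]=0x47 [3]=0xd6 (big-endian) → word 0x567847d6
type:2 @ bit 30 → (0x567847d6>>30)&0x3 = 0x1
seq:2 @ bit 28 → (0x567847d6>>28)&0x3 = 0x1
mode:3 @ bit 25 → (0x567847d6>>25)&0x7 = 0x3
len:5 @ bit 20 → (0x567847d6>>20)&0x1f = 0x7
flags:9 @ bit 11 → (0x567847d6>>11)&0x1ff = 0x108
cnt:11 @ bit 0 → (0x567847d6>>0)&0x7ff = 0x7d6  ←
cnt signed 11b, MSB=1: 2006 - 2048 = -42

-42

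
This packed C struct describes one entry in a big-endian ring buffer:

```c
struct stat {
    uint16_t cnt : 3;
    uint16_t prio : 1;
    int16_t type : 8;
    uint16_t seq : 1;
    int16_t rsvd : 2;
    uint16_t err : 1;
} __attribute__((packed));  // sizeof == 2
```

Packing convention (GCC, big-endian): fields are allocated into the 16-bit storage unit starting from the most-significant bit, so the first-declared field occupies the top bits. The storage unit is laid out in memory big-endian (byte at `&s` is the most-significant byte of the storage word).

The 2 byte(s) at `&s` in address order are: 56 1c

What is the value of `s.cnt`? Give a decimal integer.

2

[0]=0x56 [1]=0x1c (big-endian) → word 0x561c
cnt [13+:3] = (word>>13) & 0x7 = 2  ←
prio [12+:1] = (word>>12) & 0x1 = 1
type [4+:8] = (word>>4) & 0xff = 97
seq [3+:1] = (word>>3) & 0x1 = 1
rsvd [1+:2] = (word>>1) & 0x3 = 2
err [0+:1] = (word>>0) & 0x1 = 0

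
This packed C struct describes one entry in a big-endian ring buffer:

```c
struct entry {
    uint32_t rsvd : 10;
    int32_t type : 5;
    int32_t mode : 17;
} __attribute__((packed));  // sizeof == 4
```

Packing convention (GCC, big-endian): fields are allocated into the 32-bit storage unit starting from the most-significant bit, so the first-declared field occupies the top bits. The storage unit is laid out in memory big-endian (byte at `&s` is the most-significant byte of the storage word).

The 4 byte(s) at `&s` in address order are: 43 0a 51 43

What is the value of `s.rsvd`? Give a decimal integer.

268

[0]=0x43 [1]=0x0a [2]=0x51 [3]=0x43 (big-endian) → word 0x430a5143
rsvd:10 @ bit 22 → (0x430a5143>>22)&0x3ff = 0x10c  ←
type:5 @ bit 17 → (0x430a5143>>17)&0x1f = 0x5
mode:17 @ bit 0 → (0x430a5143>>0)&0x1ffff = 0x5143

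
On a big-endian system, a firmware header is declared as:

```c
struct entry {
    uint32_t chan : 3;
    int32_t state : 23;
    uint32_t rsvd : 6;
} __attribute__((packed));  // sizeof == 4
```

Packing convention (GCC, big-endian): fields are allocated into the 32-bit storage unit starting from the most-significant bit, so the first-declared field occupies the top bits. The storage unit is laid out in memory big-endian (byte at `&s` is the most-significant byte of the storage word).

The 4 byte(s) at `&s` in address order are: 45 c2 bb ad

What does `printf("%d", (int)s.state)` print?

[0]=0x45 [1]=0xc2 [2]=0xbb [3]=0xad (big-endian) → word 0x45c2bbad
chan:3 @ bit 29 → (0x45c2bbad>>29)&0x7 = 0x2
state:23 @ bit 6 → (0x45c2bbad>>6)&0x7fffff = 0x170aee  ←
rsvd:6 @ bit 0 → (0x45c2bbad>>0)&0x3f = 0x2d
state signed 23b, MSB=0: value = 1510126

1510126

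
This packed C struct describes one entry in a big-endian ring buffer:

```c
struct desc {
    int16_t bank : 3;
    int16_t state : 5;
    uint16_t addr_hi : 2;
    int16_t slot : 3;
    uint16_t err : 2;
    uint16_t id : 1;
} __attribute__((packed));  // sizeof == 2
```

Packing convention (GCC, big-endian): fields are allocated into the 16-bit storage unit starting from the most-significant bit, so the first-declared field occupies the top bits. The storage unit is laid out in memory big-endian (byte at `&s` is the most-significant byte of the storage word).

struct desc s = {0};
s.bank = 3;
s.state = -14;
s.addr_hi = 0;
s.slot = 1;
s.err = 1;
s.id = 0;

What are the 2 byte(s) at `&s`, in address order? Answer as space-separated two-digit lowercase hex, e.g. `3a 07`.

bank:3 = 3 → 0x3 << 13 → word 0x6000
state:5 = -14 → 0x12 << 8 → word 0x7200
addr_hi:2 = 0 → 0x0 << 6 → word 0x7200
slot:3 = 1 → 0x1 << 3 → word 0x7208
err:2 = 1 → 0x1 << 1 → word 0x720a
id:1 = 0 → 0x0 << 0 → word 0x720a
word = 0x720a → big-endian bytes:
  [0]=0x72  [1]=0x0a

72 0a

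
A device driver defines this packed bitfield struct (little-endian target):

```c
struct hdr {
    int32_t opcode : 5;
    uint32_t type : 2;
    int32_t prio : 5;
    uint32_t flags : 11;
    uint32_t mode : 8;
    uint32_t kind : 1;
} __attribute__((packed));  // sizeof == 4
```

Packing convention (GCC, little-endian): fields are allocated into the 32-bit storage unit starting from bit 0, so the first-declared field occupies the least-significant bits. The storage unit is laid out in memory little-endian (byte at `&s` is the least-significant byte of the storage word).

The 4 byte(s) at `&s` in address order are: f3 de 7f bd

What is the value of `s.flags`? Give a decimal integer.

2045

[0]=0xf3 [1]=0xde [2]=0x7f [3]=0xbd (little-endian) → word 0xbd7fdef3
opcode:5 @ bit 0 → (0xbd7fdef3>>0)&0x1f = 0x13
type:2 @ bit 5 → (0xbd7fdef3>>5)&0x3 = 0x3
prio:5 @ bit 7 → (0xbd7fdef3>>7)&0x1f = 0x1d
flags:11 @ bit 12 → (0xbd7fdef3>>12)&0x7ff = 0x7fd  ←
mode:8 @ bit 23 → (0xbd7fdef3>>23)&0xff = 0x7a
kind:1 @ bit 31 → (0xbd7fdef3>>31)&0x1 = 0x1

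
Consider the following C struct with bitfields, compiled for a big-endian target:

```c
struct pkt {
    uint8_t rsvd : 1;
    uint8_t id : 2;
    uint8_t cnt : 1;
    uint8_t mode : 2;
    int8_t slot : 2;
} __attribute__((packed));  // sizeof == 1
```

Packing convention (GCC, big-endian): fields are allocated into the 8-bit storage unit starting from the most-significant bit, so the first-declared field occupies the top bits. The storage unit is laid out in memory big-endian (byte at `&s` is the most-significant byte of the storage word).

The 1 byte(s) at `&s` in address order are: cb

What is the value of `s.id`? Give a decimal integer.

2

[0]=0xcb (big-endian) → word 0xcb
rsvd [7+:1] = (word>>7) & 0x1 = 1
id [5+:2] = (word>>5) & 0x3 = 2  ←
cnt [4+:1] = (word>>4) & 0x1 = 0
mode [2+:2] = (word>>2) & 0x3 = 2
slot [0+:2] = (word>>0) & 0x3 = 3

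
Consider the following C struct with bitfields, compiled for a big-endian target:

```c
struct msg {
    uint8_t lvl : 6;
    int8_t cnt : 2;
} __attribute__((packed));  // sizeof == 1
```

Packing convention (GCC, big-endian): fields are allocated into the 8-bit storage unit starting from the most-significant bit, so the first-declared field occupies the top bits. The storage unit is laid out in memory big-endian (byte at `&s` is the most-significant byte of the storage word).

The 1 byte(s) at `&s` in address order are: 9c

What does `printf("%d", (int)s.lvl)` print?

39

[0]=0x9c (big-endian) → word 0x9c
lvl:6 @ bit 2 → (0x9c>>2)&0x3f = 0x27  ←
cnt:2 @ bit 0 → (0x9c>>0)&0x3 = 0x0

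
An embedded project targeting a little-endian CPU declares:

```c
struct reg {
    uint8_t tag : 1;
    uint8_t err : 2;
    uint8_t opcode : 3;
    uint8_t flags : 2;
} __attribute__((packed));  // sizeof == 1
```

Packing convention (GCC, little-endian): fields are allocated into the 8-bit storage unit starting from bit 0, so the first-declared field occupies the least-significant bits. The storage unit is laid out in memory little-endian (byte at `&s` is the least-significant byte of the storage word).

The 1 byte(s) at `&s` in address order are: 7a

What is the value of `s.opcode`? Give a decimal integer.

7

[0]=0x7a (little-endian) → word 0x7a
tag [0+:1] = (word>>0) & 0x1 = 0
err [1+:2] = (word>>1) & 0x3 = 1
opcode [3+:3] = (word>>3) & 0x7 = 7  ←
flags [6+:2] = (word>>6) & 0x3 = 1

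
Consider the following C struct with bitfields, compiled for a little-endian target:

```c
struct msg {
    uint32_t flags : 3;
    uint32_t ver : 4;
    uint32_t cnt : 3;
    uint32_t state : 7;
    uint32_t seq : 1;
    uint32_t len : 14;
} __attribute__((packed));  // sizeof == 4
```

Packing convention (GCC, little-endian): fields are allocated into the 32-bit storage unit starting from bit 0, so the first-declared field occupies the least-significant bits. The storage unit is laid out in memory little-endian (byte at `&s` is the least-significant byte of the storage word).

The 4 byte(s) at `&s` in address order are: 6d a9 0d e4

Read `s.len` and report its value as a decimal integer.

14595

[0]=0x6d [1]=0xa9 [2]=0x0d [3]=0xe4 (little-endian) → word 0xe40da96d
flags:3 @ bit 0 → (0xe40da96d>>0)&0x7 = 0x5
ver:4 @ bit 3 → (0xe40da96d>>3)&0xf = 0xd
cnt:3 @ bit 7 → (0xe40da96d>>7)&0x7 = 0x2
state:7 @ bit 10 → (0xe40da96d>>10)&0x7f = 0x6a
seq:1 @ bit 17 → (0xe40da96d>>17)&0x1 = 0x0
len:14 @ bit 18 → (0xe40da96d>>18)&0x3fff = 0x3903  ←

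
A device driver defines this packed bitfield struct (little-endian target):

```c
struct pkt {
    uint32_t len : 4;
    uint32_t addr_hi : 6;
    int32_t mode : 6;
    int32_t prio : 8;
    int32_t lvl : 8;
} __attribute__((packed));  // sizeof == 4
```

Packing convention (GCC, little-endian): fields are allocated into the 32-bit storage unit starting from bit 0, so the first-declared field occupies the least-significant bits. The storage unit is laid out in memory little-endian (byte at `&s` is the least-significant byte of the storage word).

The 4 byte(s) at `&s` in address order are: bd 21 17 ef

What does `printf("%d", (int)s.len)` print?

[0]=0xbd [1]=0x21 [2]=0x17 [3]=0xef (little-endian) → word 0xef1721bd
len:4 @ bit 0 → (0xef1721bd>>0)&0xf = 0xd  ←
addr_hi:6 @ bit 4 → (0xef1721bd>>4)&0x3f = 0x1b
mode:6 @ bit 10 → (0xef1721bd>>10)&0x3f = 0x8
prio:8 @ bit 16 → (0xef1721bd>>16)&0xff = 0x17
lvl:8 @ bit 24 → (0xef1721bd>>24)&0xff = 0xef

13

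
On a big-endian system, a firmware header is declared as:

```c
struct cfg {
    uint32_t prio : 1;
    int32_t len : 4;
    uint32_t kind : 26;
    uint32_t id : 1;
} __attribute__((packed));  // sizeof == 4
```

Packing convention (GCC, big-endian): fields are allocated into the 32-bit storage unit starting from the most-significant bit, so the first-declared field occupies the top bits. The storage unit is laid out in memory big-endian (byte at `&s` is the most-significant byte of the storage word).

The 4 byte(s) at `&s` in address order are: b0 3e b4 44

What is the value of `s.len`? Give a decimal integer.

6

[0]=0xb0 [1]=0x3e [2]=0xb4 [3]=0x44 (big-endian) → word 0xb03eb444
prio [31+:1] = (word>>31) & 0x1 = 1
len [27+:4] = (word>>27) & 0xf = 6  ←
kind [1+:26] = (word>>1) & 0x3ffffff = 2054690
id [0+:1] = (word>>0) & 0x1 = 0
len signed 4b, MSB=0: value = 6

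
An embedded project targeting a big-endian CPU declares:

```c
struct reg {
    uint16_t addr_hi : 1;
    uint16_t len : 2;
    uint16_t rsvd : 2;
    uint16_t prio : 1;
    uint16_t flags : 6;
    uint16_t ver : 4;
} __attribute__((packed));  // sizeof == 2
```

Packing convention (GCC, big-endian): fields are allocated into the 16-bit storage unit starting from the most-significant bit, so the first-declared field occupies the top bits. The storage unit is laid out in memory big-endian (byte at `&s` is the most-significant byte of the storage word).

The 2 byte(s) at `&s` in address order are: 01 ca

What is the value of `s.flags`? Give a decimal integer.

[0]=0x01 [1]=0xca (big-endian) → word 0x01ca
addr_hi:1 @ bit 15 → (0x01ca>>15)&0x1 = 0x0
len:2 @ bit 13 → (0x01ca>>13)&0x3 = 0x0
rsvd:2 @ bit 11 → (0x01ca>>11)&0x3 = 0x0
prio:1 @ bit 10 → (0x01ca>>10)&0x1 = 0x0
flags:6 @ bit 4 → (0x01ca>>4)&0x3f = 0x1c  ←
ver:4 @ bit 0 → (0x01ca>>0)&0xf = 0xa

28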